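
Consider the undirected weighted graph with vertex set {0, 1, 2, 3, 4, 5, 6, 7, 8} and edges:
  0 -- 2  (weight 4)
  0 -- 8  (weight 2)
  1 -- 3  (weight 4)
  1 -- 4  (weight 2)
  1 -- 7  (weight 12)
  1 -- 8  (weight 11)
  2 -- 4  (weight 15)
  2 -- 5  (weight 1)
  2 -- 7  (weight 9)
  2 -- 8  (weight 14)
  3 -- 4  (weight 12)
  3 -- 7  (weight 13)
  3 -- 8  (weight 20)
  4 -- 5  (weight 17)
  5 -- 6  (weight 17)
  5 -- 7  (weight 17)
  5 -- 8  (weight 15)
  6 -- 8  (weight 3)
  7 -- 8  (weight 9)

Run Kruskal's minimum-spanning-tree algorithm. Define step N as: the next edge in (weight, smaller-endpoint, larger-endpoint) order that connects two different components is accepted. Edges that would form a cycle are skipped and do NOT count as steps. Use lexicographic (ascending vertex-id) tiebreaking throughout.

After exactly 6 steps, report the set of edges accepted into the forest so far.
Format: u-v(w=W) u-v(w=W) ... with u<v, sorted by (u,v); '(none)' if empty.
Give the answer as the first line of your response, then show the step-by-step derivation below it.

0-2(w=4) 0-8(w=2) 1-3(w=4) 1-4(w=2) 2-5(w=1) 6-8(w=3)

step 1: add edge 2-5 (w=1); MST = {2-5(w=1)}
step 2: add edge 0-8 (w=2); MST = {0-8(w=2) 2-5(w=1)}
step 3: add edge 1-4 (w=2); MST = {0-8(w=2) 1-4(w=2) 2-5(w=1)}
step 4: add edge 6-8 (w=3); MST = {0-8(w=2) 1-4(w=2) 2-5(w=1) 6-8(w=3)}
step 5: add edge 0-2 (w=4); MST = {0-2(w=4) 0-8(w=2) 1-4(w=2) 2-5(w=1) 6-8(w=3)}
step 6: add edge 1-3 (w=4); MST = {0-2(w=4) 0-8(w=2) 1-3(w=4) 1-4(w=2) 2-5(w=1) 6-8(w=3)}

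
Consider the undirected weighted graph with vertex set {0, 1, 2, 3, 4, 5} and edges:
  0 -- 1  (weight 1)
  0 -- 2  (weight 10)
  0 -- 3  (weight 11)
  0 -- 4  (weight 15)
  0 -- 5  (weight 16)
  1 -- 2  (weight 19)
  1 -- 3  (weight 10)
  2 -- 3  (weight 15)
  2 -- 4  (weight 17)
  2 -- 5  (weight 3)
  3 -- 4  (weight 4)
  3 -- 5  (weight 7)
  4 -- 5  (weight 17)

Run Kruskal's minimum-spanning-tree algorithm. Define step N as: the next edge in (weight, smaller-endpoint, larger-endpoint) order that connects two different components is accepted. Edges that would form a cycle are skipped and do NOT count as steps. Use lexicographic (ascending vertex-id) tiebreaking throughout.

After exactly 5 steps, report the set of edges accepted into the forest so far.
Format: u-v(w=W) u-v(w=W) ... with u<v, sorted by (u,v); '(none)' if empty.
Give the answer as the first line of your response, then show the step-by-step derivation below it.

0-1(w=1) 0-2(w=10) 2-5(w=3) 3-4(w=4) 3-5(w=7)

step 1: add edge 0-1 (w=1); MST = {0-1(w=1)}
step 2: add edge 2-5 (w=3); MST = {0-1(w=1) 2-5(w=3)}
step 3: add edge 3-4 (w=4); MST = {0-1(w=1) 2-5(w=3) 3-4(w=4)}
step 4: add edge 3-5 (w=7); MST = {0-1(w=1) 2-5(w=3) 3-4(w=4) 3-5(w=7)}
step 5: add edge 0-2 (w=10); MST = {0-1(w=1) 0-2(w=10) 2-5(w=3) 3-4(w=4) 3-5(w=7)}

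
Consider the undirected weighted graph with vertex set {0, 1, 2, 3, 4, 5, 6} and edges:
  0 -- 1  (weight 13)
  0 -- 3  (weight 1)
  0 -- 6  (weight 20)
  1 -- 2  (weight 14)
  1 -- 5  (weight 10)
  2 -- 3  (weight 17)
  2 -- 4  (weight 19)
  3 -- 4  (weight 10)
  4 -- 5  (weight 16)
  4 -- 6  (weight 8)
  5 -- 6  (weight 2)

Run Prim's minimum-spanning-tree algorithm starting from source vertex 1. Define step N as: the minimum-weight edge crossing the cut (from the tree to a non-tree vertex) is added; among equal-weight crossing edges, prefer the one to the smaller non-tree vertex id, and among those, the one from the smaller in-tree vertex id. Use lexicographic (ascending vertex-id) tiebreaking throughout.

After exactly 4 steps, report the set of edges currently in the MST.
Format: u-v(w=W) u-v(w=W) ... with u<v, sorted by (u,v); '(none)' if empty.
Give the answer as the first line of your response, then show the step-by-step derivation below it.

1-5(w=10) 3-4(w=10) 4-6(w=8) 5-6(w=2)

step 1: add edge 1-5 (w=10); MST = {1-5(w=10)}
step 2: add edge 5-6 (w=2); MST = {1-5(w=10) 5-6(w=2)}
step 3: add edge 4-6 (w=8); MST = {1-5(w=10) 4-6(w=8) 5-6(w=2)}
step 4: add edge 3-4 (w=10); MST = {1-5(w=10) 3-4(w=10) 4-6(w=8) 5-6(w=2)}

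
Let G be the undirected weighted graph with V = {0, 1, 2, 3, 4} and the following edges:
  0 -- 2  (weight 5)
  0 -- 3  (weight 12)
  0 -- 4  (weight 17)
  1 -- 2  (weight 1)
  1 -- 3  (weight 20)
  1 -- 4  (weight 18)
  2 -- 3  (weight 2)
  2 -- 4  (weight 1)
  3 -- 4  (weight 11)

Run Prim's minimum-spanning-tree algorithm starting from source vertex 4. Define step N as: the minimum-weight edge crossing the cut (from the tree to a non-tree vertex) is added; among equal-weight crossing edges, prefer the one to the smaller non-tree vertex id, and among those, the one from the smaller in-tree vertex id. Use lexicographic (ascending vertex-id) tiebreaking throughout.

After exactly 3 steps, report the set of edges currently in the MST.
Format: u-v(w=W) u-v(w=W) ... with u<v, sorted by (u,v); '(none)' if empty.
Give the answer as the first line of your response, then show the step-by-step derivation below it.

1-2(w=1) 2-3(w=2) 2-4(w=1)

step 1: add edge 2-4 (w=1); MST = {2-4(w=1)}
step 2: add edge 1-2 (w=1); MST = {1-2(w=1) 2-4(w=1)}
step 3: add edge 2-3 (w=2); MST = {1-2(w=1) 2-3(w=2) 2-4(w=1)}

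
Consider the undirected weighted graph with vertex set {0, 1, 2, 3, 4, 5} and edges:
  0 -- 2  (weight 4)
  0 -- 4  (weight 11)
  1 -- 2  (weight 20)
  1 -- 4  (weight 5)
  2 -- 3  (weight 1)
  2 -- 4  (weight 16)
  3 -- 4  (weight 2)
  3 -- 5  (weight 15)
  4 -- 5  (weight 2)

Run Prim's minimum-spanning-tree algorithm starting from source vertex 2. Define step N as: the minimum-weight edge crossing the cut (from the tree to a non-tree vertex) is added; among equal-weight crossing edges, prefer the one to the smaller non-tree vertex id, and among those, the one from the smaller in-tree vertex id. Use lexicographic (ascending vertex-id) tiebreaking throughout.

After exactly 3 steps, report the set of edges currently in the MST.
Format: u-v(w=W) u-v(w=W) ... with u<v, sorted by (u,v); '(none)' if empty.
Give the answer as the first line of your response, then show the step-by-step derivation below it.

2-3(w=1) 3-4(w=2) 4-5(w=2)

step 1: add edge 2-3 (w=1); MST = {2-3(w=1)}
step 2: add edge 3-4 (w=2); MST = {2-3(w=1) 3-4(w=2)}
step 3: add edge 4-5 (w=2); MST = {2-3(w=1) 3-4(w=2) 4-5(w=2)}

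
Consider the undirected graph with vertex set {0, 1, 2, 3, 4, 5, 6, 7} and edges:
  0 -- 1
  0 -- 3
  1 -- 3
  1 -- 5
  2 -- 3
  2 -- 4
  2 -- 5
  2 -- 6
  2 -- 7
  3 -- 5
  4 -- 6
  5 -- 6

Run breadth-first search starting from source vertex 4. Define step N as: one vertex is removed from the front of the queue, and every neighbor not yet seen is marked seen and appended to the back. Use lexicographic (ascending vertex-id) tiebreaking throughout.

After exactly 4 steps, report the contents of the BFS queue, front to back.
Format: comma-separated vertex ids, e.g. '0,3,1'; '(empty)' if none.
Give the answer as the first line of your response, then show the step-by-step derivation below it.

5,7,0,1

step 1: dequeue 4; queue=[2,6]; order=4
step 2: dequeue 2; queue=[6,3,5,7]; order=4,2
step 3: dequeue 6; queue=[3,5,7]; order=4,2,6
step 4: dequeue 3; queue=[5,7,0,1]; order=4,2,6,3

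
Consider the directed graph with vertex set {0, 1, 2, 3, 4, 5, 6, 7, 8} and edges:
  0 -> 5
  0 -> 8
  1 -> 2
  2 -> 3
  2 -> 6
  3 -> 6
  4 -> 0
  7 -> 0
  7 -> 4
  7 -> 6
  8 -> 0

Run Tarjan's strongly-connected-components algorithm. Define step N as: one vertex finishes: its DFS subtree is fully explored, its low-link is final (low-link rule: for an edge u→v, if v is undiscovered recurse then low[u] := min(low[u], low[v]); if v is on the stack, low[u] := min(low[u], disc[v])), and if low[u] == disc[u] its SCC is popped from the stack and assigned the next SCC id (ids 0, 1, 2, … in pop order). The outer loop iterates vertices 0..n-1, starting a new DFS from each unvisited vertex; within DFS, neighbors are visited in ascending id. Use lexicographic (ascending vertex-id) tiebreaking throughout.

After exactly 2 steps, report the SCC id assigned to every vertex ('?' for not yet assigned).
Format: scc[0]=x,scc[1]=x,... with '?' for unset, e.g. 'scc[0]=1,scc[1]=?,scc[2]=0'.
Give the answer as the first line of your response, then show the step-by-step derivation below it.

scc[0]=?,scc[1]=?,scc[2]=?,scc[3]=?,scc[4]=?,scc[5]=0,scc[6]=?,scc[7]=?,scc[8]=?

step 1: low=(low[0]=0,low[1]=?,low[2]=?,low[3]=?,low[4]=?,low[5]=1,low[6]=?,low[7]=?,low[8]=?); scc=(scc[0]=?,scc[1]=?,scc[2]=?,scc[3]=?,scc[4]=?,scc[5]=0,scc[6]=?,scc[7]=?,scc[8]=?)
step 2: low=(low[0]=0,low[1]=?,low[2]=?,low[3]=?,low[4]=?,low[5]=1,low[6]=?,low[7]=?,low[8]=0); scc=(scc[0]=?,scc[1]=?,scc[2]=?,scc[3]=?,scc[4]=?,scc[5]=0,scc[6]=?,scc[7]=?,scc[8]=?)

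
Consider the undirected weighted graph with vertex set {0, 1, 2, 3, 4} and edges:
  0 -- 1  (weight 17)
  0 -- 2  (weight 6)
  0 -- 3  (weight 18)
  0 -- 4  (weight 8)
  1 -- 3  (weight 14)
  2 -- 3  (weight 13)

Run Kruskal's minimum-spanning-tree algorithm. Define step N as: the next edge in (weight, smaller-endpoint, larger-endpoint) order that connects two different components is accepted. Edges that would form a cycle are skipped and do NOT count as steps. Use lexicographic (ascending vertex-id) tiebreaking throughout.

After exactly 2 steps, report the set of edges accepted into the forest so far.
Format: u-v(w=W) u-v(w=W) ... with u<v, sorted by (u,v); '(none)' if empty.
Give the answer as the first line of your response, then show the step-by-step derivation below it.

0-2(w=6) 0-4(w=8)

step 1: add edge 0-2 (w=6); MST = {0-2(w=6)}
step 2: add edge 0-4 (w=8); MST = {0-2(w=6) 0-4(w=8)}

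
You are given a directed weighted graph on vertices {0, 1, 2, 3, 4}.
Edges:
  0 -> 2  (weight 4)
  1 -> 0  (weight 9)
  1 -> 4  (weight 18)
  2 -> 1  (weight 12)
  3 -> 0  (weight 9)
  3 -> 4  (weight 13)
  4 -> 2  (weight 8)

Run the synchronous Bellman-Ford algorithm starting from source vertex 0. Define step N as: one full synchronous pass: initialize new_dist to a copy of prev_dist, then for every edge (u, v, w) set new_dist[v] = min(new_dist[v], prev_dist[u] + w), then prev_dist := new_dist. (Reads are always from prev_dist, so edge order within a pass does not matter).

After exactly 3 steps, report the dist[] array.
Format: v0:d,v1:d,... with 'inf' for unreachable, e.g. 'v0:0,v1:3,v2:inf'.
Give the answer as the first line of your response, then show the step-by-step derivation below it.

v0:0,v1:16,v2:4,v3:inf,v4:34

step 1: dist = v0:0,v1:inf,v2:4,v3:inf,v4:inf
step 2: dist = v0:0,v1:16,v2:4,v3:inf,v4:inf
step 3: dist = v0:0,v1:16,v2:4,v3:inf,v4:34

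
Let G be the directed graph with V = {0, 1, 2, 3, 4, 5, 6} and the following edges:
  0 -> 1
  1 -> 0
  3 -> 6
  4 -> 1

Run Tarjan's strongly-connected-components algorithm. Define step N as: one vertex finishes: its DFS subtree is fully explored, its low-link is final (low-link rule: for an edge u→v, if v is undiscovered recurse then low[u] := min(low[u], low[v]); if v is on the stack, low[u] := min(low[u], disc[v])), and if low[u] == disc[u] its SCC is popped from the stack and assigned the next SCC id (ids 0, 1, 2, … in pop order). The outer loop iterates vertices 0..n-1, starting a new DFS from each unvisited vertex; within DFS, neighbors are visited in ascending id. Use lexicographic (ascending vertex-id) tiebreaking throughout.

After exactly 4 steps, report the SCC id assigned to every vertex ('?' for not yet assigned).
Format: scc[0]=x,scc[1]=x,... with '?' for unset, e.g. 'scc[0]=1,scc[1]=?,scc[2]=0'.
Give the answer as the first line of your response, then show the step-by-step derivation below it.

scc[0]=0,scc[1]=0,scc[2]=1,scc[3]=?,scc[4]=?,scc[5]=?,scc[6]=2

step 1: low=(low[0]=0,low[1]=0,low[2]=?,low[3]=?,low[4]=?,low[5]=?,low[6]=?); scc=(scc[0]=?,scc[1]=?,scc[2]=?,scc[3]=?,scc[4]=?,scc[5]=?,scc[6]=?)
step 2: low=(low[0]=0,low[1]=0,low[2]=?,low[3]=?,low[4]=?,low[5]=?,low[6]=?); scc=(scc[0]=0,scc[1]=0,scc[2]=?,scc[3]=?,scc[4]=?,scc[5]=?,scc[6]=?)
step 3: low=(low[0]=0,low[1]=0,low[2]=2,low[3]=?,low[4]=?,low[5]=?,low[6]=?); scc=(scc[0]=0,scc[1]=0,scc[2]=1,scc[3]=?,scc[4]=?,scc[5]=?,scc[6]=?)
step 4: low=(low[0]=0,low[1]=0,low[2]=2,low[3]=3,low[4]=?,low[5]=?,low[6]=4); scc=(scc[0]=0,scc[1]=0,scc[2]=1,scc[3]=?,scc[4]=?,scc[5]=?,scc[6]=2)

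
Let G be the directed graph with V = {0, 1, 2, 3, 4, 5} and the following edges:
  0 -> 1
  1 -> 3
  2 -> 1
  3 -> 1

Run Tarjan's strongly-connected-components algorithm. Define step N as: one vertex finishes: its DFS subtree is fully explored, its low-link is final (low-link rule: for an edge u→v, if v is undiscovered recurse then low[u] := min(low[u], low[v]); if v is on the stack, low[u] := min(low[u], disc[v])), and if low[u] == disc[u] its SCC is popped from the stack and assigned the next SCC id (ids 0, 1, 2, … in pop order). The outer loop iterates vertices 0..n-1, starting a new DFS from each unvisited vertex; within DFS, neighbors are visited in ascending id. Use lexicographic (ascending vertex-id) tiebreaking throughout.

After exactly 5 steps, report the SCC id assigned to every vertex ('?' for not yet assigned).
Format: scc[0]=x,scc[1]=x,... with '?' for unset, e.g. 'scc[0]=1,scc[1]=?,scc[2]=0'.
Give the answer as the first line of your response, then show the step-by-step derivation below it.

scc[0]=1,scc[1]=0,scc[2]=2,scc[3]=0,scc[4]=3,scc[5]=?

step 1: low=(low[0]=0,low[1]=1,low[2]=?,low[3]=1,low[4]=?,low[5]=?); scc=(scc[0]=?,scc[1]=?,scc[2]=?,scc[3]=?,scc[4]=?,scc[5]=?)
step 2: low=(low[0]=0,low[1]=1,low[2]=?,low[3]=1,low[4]=?,low[5]=?); scc=(scc[0]=?,scc[1]=0,scc[2]=?,scc[3]=0,scc[4]=?,scc[5]=?)
step 3: low=(low[0]=0,low[1]=1,low[2]=?,low[3]=1,low[4]=?,low[5]=?); scc=(scc[0]=1,scc[1]=0,scc[2]=?,scc[3]=0,scc[4]=?,scc[5]=?)
step 4: low=(low[0]=0,low[1]=1,low[2]=3,low[3]=1,low[4]=?,low[5]=?); scc=(scc[0]=1,scc[1]=0,scc[2]=2,scc[3]=0,scc[4]=?,scc[5]=?)
step 5: low=(low[0]=0,low[1]=1,low[2]=3,low[3]=1,low[4]=4,low[5]=?); scc=(scc[0]=1,scc[1]=0,scc[2]=2,scc[3]=0,scc[4]=3,scc[5]=?)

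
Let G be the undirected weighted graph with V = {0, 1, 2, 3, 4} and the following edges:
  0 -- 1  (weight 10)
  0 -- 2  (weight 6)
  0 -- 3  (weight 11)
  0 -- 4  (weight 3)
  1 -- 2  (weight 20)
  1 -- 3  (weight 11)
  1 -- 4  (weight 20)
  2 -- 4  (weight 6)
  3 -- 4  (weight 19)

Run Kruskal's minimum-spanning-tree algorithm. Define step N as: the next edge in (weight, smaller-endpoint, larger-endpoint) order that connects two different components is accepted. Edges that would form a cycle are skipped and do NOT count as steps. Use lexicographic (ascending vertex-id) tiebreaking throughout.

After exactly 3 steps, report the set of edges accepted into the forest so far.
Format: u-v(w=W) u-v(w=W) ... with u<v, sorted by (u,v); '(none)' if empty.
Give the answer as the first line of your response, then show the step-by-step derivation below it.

0-1(w=10) 0-2(w=6) 0-4(w=3)

step 1: add edge 0-4 (w=3); MST = {0-4(w=3)}
step 2: add edge 0-2 (w=6); MST = {0-2(w=6) 0-4(w=3)}
step 3: add edge 0-1 (w=10); MST = {0-1(w=10) 0-2(w=6) 0-4(w=3)}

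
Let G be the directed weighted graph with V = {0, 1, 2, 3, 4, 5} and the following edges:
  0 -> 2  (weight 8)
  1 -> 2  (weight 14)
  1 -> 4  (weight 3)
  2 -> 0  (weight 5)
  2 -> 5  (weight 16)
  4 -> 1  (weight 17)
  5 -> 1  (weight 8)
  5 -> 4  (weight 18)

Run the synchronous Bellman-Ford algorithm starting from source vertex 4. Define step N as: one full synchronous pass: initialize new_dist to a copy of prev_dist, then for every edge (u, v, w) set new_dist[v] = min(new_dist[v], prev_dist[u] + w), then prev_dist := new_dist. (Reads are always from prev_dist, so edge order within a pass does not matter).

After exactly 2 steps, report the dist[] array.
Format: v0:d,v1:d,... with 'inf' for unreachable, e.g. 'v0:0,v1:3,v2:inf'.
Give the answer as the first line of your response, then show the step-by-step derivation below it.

v0:inf,v1:17,v2:31,v3:inf,v4:0,v5:inf

step 1: dist = v0:inf,v1:17,v2:inf,v3:inf,v4:0,v5:inf
step 2: dist = v0:inf,v1:17,v2:31,v3:inf,v4:0,v5:inf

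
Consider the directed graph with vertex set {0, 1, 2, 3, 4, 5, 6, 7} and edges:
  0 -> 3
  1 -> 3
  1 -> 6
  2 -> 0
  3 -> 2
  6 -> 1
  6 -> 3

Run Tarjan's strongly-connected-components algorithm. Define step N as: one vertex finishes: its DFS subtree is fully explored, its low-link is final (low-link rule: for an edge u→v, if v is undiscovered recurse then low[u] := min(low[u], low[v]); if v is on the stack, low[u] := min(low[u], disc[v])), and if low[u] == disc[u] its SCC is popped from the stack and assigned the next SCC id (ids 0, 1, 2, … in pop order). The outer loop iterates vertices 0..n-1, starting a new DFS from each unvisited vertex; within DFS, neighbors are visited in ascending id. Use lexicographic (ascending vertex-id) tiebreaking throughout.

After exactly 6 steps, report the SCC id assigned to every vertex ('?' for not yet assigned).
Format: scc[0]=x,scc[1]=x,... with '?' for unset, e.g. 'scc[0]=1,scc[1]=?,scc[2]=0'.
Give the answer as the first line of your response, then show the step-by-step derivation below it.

scc[0]=0,scc[1]=1,scc[2]=0,scc[3]=0,scc[4]=2,scc[5]=?,scc[6]=1,scc[7]=?

step 1: low=(low[0]=0,low[1]=?,low[2]=0,low[3]=1,low[4]=?,low[5]=?,low[6]=?,low[7]=?); scc=(scc[0]=?,scc[1]=?,scc[2]=?,scc[3]=?,scc[4]=?,scc[5]=?,scc[6]=?,scc[7]=?)
step 2: low=(low[0]=0,low[1]=?,low[2]=0,low[3]=0,low[4]=?,low[5]=?,low[6]=?,low[7]=?); scc=(scc[0]=?,scc[1]=?,scc[2]=?,scc[3]=?,scc[4]=?,scc[5]=?,scc[6]=?,scc[7]=?)
step 3: low=(low[0]=0,low[1]=?,low[2]=0,low[3]=0,low[4]=?,low[5]=?,low[6]=?,low[7]=?); scc=(scc[0]=0,scc[1]=?,scc[2]=0,scc[3]=0,scc[4]=?,scc[5]=?,scc[6]=?,scc[7]=?)
step 4: low=(low[0]=0,low[1]=3,low[2]=0,low[3]=0,low[4]=?,low[5]=?,low[6]=3,low[7]=?); scc=(scc[0]=0,scc[1]=?,scc[2]=0,scc[3]=0,scc[4]=?,scc[5]=?,scc[6]=?,scc[7]=?)
step 5: low=(low[0]=0,low[1]=3,low[2]=0,low[3]=0,low[4]=?,low[5]=?,low[6]=3,low[7]=?); scc=(scc[0]=0,scc[1]=1,scc[2]=0,scc[3]=0,scc[4]=?,scc[5]=?,scc[6]=1,scc[7]=?)
step 6: low=(low[0]=0,low[1]=3,low[2]=0,low[3]=0,low[4]=5,low[5]=?,low[6]=3,low[7]=?); scc=(scc[0]=0,scc[1]=1,scc[2]=0,scc[3]=0,scc[4]=2,scc[5]=?,scc[6]=1,scc[7]=?)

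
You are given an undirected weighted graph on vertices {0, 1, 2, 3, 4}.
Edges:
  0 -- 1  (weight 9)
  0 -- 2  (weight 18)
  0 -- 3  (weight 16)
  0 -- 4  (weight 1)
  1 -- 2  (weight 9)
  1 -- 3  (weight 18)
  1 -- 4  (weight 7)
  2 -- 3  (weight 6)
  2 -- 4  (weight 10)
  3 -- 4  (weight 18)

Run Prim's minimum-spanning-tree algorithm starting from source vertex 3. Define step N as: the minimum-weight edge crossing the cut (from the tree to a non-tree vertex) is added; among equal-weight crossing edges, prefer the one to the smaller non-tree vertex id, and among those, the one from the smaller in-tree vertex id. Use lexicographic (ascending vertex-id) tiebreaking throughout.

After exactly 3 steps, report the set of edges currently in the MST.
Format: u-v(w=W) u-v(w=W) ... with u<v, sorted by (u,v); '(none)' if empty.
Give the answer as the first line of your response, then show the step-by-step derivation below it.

1-2(w=9) 1-4(w=7) 2-3(w=6)

step 1: add edge 2-3 (w=6); MST = {2-3(w=6)}
step 2: add edge 1-2 (w=9); MST = {1-2(w=9) 2-3(w=6)}
step 3: add edge 1-4 (w=7); MST = {1-2(w=9) 1-4(w=7) 2-3(w=6)}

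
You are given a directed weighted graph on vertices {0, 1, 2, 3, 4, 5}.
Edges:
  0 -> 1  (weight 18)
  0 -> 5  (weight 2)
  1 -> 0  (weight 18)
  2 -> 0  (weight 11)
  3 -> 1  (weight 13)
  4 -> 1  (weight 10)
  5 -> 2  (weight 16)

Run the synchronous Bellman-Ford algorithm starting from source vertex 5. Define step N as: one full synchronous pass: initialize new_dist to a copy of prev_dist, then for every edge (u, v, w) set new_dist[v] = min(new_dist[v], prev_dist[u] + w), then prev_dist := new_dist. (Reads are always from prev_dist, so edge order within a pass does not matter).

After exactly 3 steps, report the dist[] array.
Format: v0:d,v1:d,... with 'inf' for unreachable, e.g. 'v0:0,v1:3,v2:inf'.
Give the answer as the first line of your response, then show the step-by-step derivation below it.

v0:27,v1:45,v2:16,v3:inf,v4:inf,v5:0

step 1: dist = v0:inf,v1:inf,v2:16,v3:inf,v4:inf,v5:0
step 2: dist = v0:27,v1:inf,v2:16,v3:inf,v4:inf,v5:0
step 3: dist = v0:27,v1:45,v2:16,v3:inf,v4:inf,v5:0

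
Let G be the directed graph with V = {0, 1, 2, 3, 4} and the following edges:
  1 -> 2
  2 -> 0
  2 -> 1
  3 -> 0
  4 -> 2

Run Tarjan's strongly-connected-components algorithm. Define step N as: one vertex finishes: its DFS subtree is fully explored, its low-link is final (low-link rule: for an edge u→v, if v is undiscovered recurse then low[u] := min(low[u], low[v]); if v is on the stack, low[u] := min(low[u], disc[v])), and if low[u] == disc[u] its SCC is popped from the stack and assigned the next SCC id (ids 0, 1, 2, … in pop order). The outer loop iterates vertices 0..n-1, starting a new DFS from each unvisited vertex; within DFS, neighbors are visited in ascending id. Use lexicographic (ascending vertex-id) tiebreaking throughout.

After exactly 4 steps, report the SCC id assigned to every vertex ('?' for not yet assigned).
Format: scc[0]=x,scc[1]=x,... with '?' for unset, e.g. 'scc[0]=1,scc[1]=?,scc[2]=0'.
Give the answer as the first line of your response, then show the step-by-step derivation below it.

scc[0]=0,scc[1]=1,scc[2]=1,scc[3]=2,scc[4]=?

step 1: low=(low[0]=0,low[1]=?,low[2]=?,low[3]=?,low[4]=?); scc=(scc[0]=0,scc[1]=?,scc[2]=?,scc[3]=?,scc[4]=?)
step 2: low=(low[0]=0,low[1]=1,low[2]=1,low[3]=?,low[4]=?); scc=(scc[0]=0,scc[1]=?,scc[2]=?,scc[3]=?,scc[4]=?)
step 3: low=(low[0]=0,low[1]=1,low[2]=1,low[3]=?,low[4]=?); scc=(scc[0]=0,scc[1]=1,scc[2]=1,scc[3]=?,scc[4]=?)
step 4: low=(low[0]=0,low[1]=1,low[2]=1,low[3]=3,low[4]=?); scc=(scc[0]=0,scc[1]=1,scc[2]=1,scc[3]=2,scc[4]=?)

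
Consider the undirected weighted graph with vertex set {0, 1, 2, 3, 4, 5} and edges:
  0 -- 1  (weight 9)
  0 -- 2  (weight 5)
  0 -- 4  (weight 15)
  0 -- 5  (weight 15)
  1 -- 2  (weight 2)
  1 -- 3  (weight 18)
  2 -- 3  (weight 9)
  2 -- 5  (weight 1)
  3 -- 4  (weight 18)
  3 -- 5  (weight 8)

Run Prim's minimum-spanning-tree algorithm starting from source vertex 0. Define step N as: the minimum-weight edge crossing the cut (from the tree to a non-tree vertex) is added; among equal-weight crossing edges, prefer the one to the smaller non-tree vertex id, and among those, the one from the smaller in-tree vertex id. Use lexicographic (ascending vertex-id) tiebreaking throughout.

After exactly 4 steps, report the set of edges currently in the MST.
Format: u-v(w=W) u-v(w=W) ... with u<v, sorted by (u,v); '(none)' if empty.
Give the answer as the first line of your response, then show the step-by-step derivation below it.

0-2(w=5) 1-2(w=2) 2-5(w=1) 3-5(w=8)

step 1: add edge 0-2 (w=5); MST = {0-2(w=5)}
step 2: add edge 2-5 (w=1); MST = {0-2(w=5) 2-5(w=1)}
step 3: add edge 1-2 (w=2); MST = {0-2(w=5) 1-2(w=2) 2-5(w=1)}
step 4: add edge 3-5 (w=8); MST = {0-2(w=5) 1-2(w=2) 2-5(w=1) 3-5(w=8)}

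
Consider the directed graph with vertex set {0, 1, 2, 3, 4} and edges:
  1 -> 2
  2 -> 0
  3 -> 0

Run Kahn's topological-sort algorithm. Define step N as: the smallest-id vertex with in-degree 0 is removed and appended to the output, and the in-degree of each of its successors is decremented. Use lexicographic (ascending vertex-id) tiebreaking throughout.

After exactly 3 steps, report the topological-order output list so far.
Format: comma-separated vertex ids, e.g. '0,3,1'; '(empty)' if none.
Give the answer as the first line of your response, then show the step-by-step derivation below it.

1,2,3

step 1: output 1; order=[1]; indeg=(2,0,0,0,0)
step 2: output 2; order=[1,2]; indeg=(1,0,0,0,0)
step 3: output 3; order=[1,2,3]; indeg=(0,0,0,0,0)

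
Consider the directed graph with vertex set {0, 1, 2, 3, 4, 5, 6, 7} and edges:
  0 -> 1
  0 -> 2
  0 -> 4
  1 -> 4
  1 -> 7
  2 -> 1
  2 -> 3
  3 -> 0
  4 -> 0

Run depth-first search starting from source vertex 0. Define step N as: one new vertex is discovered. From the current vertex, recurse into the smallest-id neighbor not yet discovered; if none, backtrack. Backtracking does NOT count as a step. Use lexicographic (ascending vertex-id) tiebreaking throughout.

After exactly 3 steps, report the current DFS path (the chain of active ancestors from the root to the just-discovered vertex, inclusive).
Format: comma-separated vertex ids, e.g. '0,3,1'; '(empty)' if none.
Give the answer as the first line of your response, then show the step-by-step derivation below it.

0,1,4

step 1: discover 0; path=0; order=0
step 2: discover 1; path=0>1; order=0,1
step 3: discover 4; path=0>1>4; order=0,1,4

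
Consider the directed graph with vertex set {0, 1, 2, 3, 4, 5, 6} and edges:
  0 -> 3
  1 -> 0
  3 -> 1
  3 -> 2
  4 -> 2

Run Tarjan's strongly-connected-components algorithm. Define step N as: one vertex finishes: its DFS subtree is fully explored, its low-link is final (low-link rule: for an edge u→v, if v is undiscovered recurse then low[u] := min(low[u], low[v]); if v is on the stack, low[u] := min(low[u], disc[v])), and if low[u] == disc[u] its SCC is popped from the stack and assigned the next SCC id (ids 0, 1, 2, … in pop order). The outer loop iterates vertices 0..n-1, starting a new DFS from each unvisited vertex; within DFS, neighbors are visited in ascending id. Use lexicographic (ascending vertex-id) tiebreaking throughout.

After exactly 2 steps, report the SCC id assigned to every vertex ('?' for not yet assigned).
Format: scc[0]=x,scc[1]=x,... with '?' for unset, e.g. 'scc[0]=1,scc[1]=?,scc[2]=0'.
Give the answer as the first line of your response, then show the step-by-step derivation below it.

scc[0]=?,scc[1]=?,scc[2]=0,scc[3]=?,scc[4]=?,scc[5]=?,scc[6]=?

step 1: low=(low[0]=0,low[1]=0,low[2]=?,low[3]=1,low[4]=?,low[5]=?,low[6]=?); scc=(scc[0]=?,scc[1]=?,scc[2]=?,scc[3]=?,scc[4]=?,scc[5]=?,scc[6]=?)
step 2: low=(low[0]=0,low[1]=0,low[2]=3,low[3]=0,low[4]=?,low[5]=?,low[6]=?); scc=(scc[0]=?,scc[1]=?,scc[2]=0,scc[3]=?,scc[4]=?,scc[5]=?,scc[6]=?)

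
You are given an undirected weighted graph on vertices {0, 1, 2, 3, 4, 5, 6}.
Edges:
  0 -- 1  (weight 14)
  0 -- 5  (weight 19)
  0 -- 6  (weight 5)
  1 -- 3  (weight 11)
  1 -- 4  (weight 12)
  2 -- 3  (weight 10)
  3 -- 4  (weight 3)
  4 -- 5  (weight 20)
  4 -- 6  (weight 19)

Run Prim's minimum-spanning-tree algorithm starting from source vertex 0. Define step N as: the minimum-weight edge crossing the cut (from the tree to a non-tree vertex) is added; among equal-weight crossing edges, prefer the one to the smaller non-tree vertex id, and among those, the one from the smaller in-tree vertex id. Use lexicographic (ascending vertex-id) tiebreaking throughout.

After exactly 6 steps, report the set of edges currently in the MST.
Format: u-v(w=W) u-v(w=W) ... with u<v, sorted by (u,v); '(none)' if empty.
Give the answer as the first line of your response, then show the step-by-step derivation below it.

0-1(w=14) 0-5(w=19) 0-6(w=5) 1-3(w=11) 2-3(w=10) 3-4(w=3)

step 1: add edge 0-6 (w=5); MST = {0-6(w=5)}
step 2: add edge 0-1 (w=14); MST = {0-1(w=14) 0-6(w=5)}
step 3: add edge 1-3 (w=11); MST = {0-1(w=14) 0-6(w=5) 1-3(w=11)}
step 4: add edge 3-4 (w=3); MST = {0-1(w=14) 0-6(w=5) 1-3(w=11) 3-4(w=3)}
step 5: add edge 2-3 (w=10); MST = {0-1(w=14) 0-6(w=5) 1-3(w=11) 2-3(w=10) 3-4(w=3)}
step 6: add edge 0-5 (w=19); MST = {0-1(w=14) 0-5(w=19) 0-6(w=5) 1-3(w=11) 2-3(w=10) 3-4(w=3)}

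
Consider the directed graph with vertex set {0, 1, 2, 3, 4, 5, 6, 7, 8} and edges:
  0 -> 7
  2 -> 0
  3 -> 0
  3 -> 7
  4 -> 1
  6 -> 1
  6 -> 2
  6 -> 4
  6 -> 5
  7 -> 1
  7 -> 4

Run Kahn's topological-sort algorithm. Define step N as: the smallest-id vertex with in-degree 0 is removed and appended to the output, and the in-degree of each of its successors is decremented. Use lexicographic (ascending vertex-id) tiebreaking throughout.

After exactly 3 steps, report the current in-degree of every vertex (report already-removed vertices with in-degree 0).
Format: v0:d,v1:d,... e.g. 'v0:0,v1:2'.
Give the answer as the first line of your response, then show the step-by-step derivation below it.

v0:0,v1:2,v2:0,v3:0,v4:1,v5:0,v6:0,v7:1,v8:0

step 1: output 3; order=[3]; indeg=(1,3,1,0,2,1,0,1,0)
step 2: output 6; order=[3,6]; indeg=(1,2,0,0,1,0,0,1,0)
step 3: output 2; order=[3,6,2]; indeg=(0,2,0,0,1,0,0,1,0)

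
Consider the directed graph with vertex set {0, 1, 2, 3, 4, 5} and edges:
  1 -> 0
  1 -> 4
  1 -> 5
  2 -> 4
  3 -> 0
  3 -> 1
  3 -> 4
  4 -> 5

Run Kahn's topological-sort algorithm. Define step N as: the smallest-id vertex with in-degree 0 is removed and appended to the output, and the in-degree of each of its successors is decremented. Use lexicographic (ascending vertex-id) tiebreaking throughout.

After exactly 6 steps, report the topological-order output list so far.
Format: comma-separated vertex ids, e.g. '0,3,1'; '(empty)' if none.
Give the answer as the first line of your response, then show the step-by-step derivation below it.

2,3,1,0,4,5

step 1: output 2; order=[2]; indeg=(2,1,0,0,2,2)
step 2: output 3; order=[2,3]; indeg=(1,0,0,0,1,2)
step 3: output 1; order=[2,3,1]; indeg=(0,0,0,0,0,1)
step 4: output 0; order=[2,3,1,0]; indeg=(0,0,0,0,0,1)
step 5: output 4; order=[2,3,1,0,4]; indeg=(0,0,0,0,0,0)
step 6: output 5; order=[2,3,1,0,4,5]; indeg=(0,0,0,0,0,0)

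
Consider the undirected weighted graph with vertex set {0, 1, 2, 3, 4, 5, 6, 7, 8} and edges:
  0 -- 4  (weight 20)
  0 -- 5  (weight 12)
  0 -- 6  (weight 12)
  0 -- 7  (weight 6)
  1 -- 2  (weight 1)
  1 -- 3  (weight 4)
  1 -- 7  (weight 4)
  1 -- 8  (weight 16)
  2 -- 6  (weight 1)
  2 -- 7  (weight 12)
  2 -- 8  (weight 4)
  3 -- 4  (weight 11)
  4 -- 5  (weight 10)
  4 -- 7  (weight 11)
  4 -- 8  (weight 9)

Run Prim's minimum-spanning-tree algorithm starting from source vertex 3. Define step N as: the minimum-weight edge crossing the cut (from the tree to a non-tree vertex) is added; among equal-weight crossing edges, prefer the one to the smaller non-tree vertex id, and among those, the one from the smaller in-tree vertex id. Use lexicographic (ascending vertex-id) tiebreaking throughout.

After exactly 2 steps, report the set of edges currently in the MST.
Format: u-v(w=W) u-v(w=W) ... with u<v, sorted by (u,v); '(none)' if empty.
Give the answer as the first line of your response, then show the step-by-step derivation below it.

1-2(w=1) 1-3(w=4)

step 1: add edge 1-3 (w=4); MST = {1-3(w=4)}
step 2: add edge 1-2 (w=1); MST = {1-2(w=1) 1-3(w=4)}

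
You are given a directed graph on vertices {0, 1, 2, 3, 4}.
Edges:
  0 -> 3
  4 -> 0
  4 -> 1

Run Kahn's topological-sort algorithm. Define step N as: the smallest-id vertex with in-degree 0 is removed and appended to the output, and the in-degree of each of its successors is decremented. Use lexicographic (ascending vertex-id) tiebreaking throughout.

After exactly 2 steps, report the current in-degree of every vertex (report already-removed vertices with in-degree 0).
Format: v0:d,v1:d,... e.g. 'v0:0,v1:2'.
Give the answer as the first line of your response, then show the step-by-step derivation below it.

v0:0,v1:0,v2:0,v3:1,v4:0

step 1: output 2; order=[2]; indeg=(1,1,0,1,0)
step 2: output 4; order=[2,4]; indeg=(0,0,0,1,0)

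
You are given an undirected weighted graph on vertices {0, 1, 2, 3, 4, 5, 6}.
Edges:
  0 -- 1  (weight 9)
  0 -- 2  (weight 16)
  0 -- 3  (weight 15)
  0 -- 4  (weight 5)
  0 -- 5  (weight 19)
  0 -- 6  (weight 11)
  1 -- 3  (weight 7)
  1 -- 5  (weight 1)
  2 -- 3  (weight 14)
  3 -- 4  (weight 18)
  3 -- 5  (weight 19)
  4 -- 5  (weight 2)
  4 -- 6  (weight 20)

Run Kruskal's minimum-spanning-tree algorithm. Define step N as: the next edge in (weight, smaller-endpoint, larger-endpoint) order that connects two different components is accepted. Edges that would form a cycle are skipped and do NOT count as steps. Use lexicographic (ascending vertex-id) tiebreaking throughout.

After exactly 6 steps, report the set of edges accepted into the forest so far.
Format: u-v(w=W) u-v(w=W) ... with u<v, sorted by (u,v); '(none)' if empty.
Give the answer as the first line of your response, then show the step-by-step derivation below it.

0-4(w=5) 0-6(w=11) 1-3(w=7) 1-5(w=1) 2-3(w=14) 4-5(w=2)

step 1: add edge 1-5 (w=1); MST = {1-5(w=1)}
step 2: add edge 4-5 (w=2); MST = {1-5(w=1) 4-5(w=2)}
step 3: add edge 0-4 (w=5); MST = {0-4(w=5) 1-5(w=1) 4-5(w=2)}
step 4: add edge 1-3 (w=7); MST = {0-4(w=5) 1-3(w=7) 1-5(w=1) 4-5(w=2)}
step 5: add edge 0-6 (w=11); MST = {0-4(w=5) 0-6(w=11) 1-3(w=7) 1-5(w=1) 4-5(w=2)}
step 6: add edge 2-3 (w=14); MST = {0-4(w=5) 0-6(w=11) 1-3(w=7) 1-5(w=1) 2-3(w=14) 4-5(w=2)}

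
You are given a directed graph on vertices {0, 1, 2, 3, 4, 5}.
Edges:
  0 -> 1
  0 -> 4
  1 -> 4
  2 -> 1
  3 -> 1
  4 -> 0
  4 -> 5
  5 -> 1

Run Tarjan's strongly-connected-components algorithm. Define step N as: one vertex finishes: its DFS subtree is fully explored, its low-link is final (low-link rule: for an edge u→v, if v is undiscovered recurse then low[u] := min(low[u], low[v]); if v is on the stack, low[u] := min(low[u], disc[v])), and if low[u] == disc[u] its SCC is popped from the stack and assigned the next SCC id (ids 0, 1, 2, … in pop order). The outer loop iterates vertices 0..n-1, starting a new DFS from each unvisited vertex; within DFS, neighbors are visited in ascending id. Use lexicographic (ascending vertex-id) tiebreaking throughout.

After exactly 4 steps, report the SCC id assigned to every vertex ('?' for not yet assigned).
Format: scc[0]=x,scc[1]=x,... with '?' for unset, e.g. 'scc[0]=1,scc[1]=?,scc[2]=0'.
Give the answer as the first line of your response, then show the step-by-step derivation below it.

scc[0]=0,scc[1]=0,scc[2]=?,scc[3]=?,scc[4]=0,scc[5]=0

step 1: low=(low[0]=0,low[1]=1,low[2]=?,low[3]=?,low[4]=0,low[5]=1); scc=(scc[0]=?,scc[1]=?,scc[2]=?,scc[3]=?,scc[4]=?,scc[5]=?)
step 2: low=(low[0]=0,low[1]=1,low[2]=?,low[3]=?,low[4]=0,low[5]=1); scc=(scc[0]=?,scc[1]=?,scc[2]=?,scc[3]=?,scc[4]=?,scc[5]=?)
step 3: low=(low[0]=0,low[1]=0,low[2]=?,low[3]=?,low[4]=0,low[5]=1); scc=(scc[0]=?,scc[1]=?,scc[2]=?,scc[3]=?,scc[4]=?,scc[5]=?)
step 4: low=(low[0]=0,low[1]=0,low[2]=?,low[3]=?,low[4]=0,low[5]=1); scc=(scc[0]=0,scc[1]=0,scc[2]=?,scc[3]=?,scc[4]=0,scc[5]=0)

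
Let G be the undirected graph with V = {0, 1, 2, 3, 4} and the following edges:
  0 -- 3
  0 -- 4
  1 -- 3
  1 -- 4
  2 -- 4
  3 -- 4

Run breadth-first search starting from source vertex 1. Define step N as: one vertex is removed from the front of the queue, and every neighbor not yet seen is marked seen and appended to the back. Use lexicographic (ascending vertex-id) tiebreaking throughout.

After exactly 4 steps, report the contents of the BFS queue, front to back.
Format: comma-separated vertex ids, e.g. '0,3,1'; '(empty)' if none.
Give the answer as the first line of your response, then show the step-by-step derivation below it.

2

step 1: dequeue 1; queue=[3,4]; order=1
step 2: dequeue 3; queue=[4,0]; order=1,3
step 3: dequeue 4; queue=[0,2]; order=1,3,4
step 4: dequeue 0; queue=[2]; order=1,3,4,0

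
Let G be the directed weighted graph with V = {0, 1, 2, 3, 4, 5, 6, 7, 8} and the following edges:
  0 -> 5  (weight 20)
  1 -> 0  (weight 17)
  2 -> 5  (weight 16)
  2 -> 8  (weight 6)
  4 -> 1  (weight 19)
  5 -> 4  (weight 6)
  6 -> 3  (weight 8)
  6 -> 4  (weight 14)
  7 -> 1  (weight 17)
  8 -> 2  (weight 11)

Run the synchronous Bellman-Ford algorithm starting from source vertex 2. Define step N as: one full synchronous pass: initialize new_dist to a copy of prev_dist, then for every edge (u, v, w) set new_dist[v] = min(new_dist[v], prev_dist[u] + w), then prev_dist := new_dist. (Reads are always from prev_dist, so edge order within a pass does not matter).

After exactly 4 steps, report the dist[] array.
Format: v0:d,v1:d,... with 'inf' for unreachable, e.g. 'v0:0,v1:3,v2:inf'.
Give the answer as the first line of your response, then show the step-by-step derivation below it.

v0:58,v1:41,v2:0,v3:inf,v4:22,v5:16,v6:inf,v7:inf,v8:6

step 1: dist = v0:inf,v1:inf,v2:0,v3:inf,v4:inf,v5:16,v6:inf,v7:inf,v8:6
step 2: dist = v0:inf,v1:inf,v2:0,v3:inf,v4:22,v5:16,v6:inf,v7:inf,v8:6
step 3: dist = v0:inf,v1:41,v2:0,v3:inf,v4:22,v5:16,v6:inf,v7:inf,v8:6
step 4: dist = v0:58,v1:41,v2:0,v3:inf,v4:22,v5:16,v6:inf,v7:inf,v8:6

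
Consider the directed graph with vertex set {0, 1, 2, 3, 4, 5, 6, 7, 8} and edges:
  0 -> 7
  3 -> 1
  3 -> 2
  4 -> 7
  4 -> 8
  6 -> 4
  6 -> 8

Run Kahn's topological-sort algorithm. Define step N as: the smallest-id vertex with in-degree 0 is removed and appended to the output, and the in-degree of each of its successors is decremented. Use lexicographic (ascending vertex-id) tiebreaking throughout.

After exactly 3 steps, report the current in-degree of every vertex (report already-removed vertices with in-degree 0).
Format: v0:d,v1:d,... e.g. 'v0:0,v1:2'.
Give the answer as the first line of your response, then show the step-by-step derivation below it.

v0:0,v1:0,v2:0,v3:0,v4:1,v5:0,v6:0,v7:1,v8:2

step 1: output 0; order=[0]; indeg=(0,1,1,0,1,0,0,1,2)
step 2: output 3; order=[0,3]; indeg=(0,0,0,0,1,0,0,1,2)
step 3: output 1; order=[0,3,1]; indeg=(0,0,0,0,1,0,0,1,2)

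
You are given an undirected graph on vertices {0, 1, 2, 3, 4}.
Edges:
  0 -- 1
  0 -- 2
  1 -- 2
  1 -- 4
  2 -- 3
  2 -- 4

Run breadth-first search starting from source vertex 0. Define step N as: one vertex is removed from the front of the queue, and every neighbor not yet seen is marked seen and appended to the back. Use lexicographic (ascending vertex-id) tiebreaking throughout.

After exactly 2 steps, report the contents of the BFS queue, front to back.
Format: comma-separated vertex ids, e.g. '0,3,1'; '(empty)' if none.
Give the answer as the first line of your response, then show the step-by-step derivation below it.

2,4

step 1: dequeue 0; queue=[1,2]; order=0
step 2: dequeue 1; queue=[2,4]; order=0,1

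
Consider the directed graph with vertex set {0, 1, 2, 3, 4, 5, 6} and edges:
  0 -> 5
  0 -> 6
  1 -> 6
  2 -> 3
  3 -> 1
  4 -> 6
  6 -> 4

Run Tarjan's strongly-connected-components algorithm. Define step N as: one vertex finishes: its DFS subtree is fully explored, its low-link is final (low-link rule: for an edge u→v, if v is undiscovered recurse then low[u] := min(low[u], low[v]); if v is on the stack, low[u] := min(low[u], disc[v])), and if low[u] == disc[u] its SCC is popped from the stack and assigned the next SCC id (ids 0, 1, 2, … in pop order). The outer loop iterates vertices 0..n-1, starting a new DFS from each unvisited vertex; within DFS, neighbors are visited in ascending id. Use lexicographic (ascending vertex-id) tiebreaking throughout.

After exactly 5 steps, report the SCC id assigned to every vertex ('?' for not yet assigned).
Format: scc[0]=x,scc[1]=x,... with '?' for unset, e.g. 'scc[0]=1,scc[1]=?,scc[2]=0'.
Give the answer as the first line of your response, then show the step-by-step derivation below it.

scc[0]=2,scc[1]=3,scc[2]=?,scc[3]=?,scc[4]=1,scc[5]=0,scc[6]=1

step 1: low=(low[0]=0,low[1]=?,low[2]=?,low[3]=?,low[4]=?,low[5]=1,low[6]=?); scc=(scc[0]=?,scc[1]=?,scc[2]=?,scc[3]=?,scc[4]=?,scc[5]=0,scc[6]=?)
step 2: low=(low[0]=0,low[1]=?,low[2]=?,low[3]=?,low[4]=2,low[5]=1,low[6]=2); scc=(scc[0]=?,scc[1]=?,scc[2]=?,scc[3]=?,scc[4]=?,scc[5]=0,scc[6]=?)
step 3: low=(low[0]=0,low[1]=?,low[2]=?,low[3]=?,low[4]=2,low[5]=1,low[6]=2); scc=(scc[0]=?,scc[1]=?,scc[2]=?,scc[3]=?,scc[4]=1,scc[5]=0,scc[6]=1)
step 4: low=(low[0]=0,low[1]=?,low[2]=?,low[3]=?,low[4]=2,low[5]=1,low[6]=2); scc=(scc[0]=2,scc[1]=?,scc[2]=?,scc[3]=?,scc[4]=1,scc[5]=0,scc[6]=1)
step 5: low=(low[0]=0,low[1]=4,low[2]=?,low[3]=?,low[4]=2,low[5]=1,low[6]=2); scc=(scc[0]=2,scc[1]=3,scc[2]=?,scc[3]=?,scc[4]=1,scc[5]=0,scc[6]=1)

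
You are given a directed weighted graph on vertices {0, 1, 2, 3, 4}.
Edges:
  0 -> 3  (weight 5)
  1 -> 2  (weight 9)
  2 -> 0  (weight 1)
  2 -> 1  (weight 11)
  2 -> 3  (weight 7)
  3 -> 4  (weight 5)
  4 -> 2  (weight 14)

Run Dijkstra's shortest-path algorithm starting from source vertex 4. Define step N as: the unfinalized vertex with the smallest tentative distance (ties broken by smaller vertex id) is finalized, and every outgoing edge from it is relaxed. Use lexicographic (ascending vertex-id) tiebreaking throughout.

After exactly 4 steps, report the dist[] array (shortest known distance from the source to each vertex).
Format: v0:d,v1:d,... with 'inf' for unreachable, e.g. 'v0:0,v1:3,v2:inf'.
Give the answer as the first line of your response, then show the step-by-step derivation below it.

v0:15,v1:25,v2:14,v3:20,v4:0

step 1: dist = v0:inf,v1:inf,v2:14,v3:inf,v4:0
step 2: dist = v0:15,v1:25,v2:14,v3:21,v4:0
step 3: dist = v0:15,v1:25,v2:14,v3:20,v4:0
step 4: dist = v0:15,v1:25,v2:14,v3:20,v4:0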